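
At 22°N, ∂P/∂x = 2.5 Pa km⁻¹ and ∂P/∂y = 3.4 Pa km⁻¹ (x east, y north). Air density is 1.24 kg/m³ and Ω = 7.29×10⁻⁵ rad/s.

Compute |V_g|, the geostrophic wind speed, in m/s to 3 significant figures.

Coriolis parameter at 22°N:
f = 2Ω sin φ = 2 × 7.29×10⁻⁵ × sin 22° = 5.46×10⁻⁵ s⁻¹
Component geostrophic relations (x east, y north):
u_g = −(1/(fρ)) ∂P/∂y,  v_g = (1/(fρ)) ∂P/∂x
u_g = −(3.4×10⁻³)/(5.46×10⁻⁵ × 1.24) = −50.2 m/s;  v_g = (2.5×10⁻³)/(5.46×10⁻⁵ × 1.24) = 36.9 m/s
|V_g| = √(u_g² + v_g²) = 62.3 m/s

62.3 m/s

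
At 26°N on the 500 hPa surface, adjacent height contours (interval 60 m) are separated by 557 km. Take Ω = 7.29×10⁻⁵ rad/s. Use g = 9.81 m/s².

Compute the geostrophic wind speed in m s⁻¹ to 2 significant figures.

17 m s⁻¹

Coriolis parameter at 26°N:
f = 2Ω sin φ = 2 × 7.29×10⁻⁵ × sin 26° = 6.39×10⁻⁵ s⁻¹
Height gradient: |∂Z/∂n| = 60 m / 557000 m = 1.08×10⁻⁴
On a pressure surface, geostrophic balance gives V_g = (g/f)|∂Z/∂n|:
V_g = 9.81 × 1.08×10⁻⁴ / 6.39×10⁻⁵ = 16.5 m/s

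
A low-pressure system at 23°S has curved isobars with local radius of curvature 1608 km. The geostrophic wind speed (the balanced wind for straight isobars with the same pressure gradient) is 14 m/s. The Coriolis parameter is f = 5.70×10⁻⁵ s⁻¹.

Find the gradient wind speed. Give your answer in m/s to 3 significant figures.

Around a low, centrifugal force acts outward with Coriolis, so pressure-gradient force balances both:
(1/ρ)|∂P/∂n| = fV + V²/R  →  V² + fR·V − fR·V_g = 0
With fR = 5.70×10⁻⁵ × 1608×10³ m = 91.7 m/s:
V = [−fR + √((fR)² + 4 fR V_g)]/2 = [−91.7 + √(91.7² + 4×91.7×14)]/2 = 12.3 m/s
Subgeostrophic (V < V_g = 14 m/s), as expected around a low.

12.3 m/s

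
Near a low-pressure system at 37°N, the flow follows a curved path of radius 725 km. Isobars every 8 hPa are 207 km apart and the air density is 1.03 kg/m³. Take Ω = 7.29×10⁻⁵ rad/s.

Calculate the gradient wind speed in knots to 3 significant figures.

56.9 knots

Coriolis parameter at 37°N:
f = 2Ω sin φ = 2 × 7.29×10⁻⁵ × sin 37° = 8.77×10⁻⁵ s⁻¹
Pressure gradient: |∂P/∂n| = 800 Pa / 207000 m = 3.86×10⁻³ Pa/m
Geostrophic speed: V_g = |∂P/∂n|/(fρ) = 3.86×10⁻³/(8.77×10⁻⁵ × 1.03) = 42.8 m/s
Around a low, centrifugal force acts outward with Coriolis, so pressure-gradient force balances both:
(1/ρ)|∂P/∂n| = fV + V²/R  →  V² + fR·V − fR·V_g = 0
With fR = 8.77×10⁻⁵ × 725×10³ m = 63.6 m/s:
V = [−fR + √((fR)² + 4 fR V_g)]/2 = [−63.6 + √(63.6² + 4×63.6×42.8)]/2 = 29.3 m/s
Subgeostrophic (V < V_g = 42.8 m/s), as expected around a low.
Converting: 29.3 m/s × 1.944 = 56.9 knots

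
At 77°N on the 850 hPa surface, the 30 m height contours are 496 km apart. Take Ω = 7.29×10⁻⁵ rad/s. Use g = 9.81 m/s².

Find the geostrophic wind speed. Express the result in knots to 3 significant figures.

Coriolis parameter at 77°N:
f = 2Ω sin φ = 2 × 7.29×10⁻⁵ × sin 77° = 1.42×10⁻⁴ s⁻¹
Height gradient: |∂Z/∂n| = 30 m / 496000 m = 6.05×10⁻⁵
On a pressure surface, geostrophic balance gives V_g = (g/f)|∂Z/∂n|:
V_g = 9.81 × 6.05×10⁻⁵ / 1.42×10⁻⁴ = 4.18 m/s
Converting: 4.18 m/s × 1.944 = 8.12 knots

8.12 knots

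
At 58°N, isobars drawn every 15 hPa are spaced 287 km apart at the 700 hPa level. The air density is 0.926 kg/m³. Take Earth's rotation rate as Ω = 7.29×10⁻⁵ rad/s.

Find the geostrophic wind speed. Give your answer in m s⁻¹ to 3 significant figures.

Coriolis parameter at 58°N:
f = 2Ω sin φ = 2 × 7.29×10⁻⁵ × sin 58° = 1.24×10⁻⁴ s⁻¹
Pressure gradient: |∂P/∂n| = 1500 Pa / 287000 m = 5.23×10⁻³ Pa/m
Geostrophic balance (pressure-gradient force = Coriolis force):
V_g = (1/(fρ)) |∂P/∂n| = 5.23×10⁻³ / (1.24×10⁻⁴ × 0.926) = 45.6 m/s

45.6 m s⁻¹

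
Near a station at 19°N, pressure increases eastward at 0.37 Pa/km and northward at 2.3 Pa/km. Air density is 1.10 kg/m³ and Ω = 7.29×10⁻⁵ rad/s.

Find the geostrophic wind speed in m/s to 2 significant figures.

Coriolis parameter at 19°N:
f = 2Ω sin φ = 2 × 7.29×10⁻⁵ × sin 19° = 4.75×10⁻⁵ s⁻¹
Component geostrophic relations (x east, y north):
u_g = −(1/(fρ)) ∂P/∂y,  v_g = (1/(fρ)) ∂P/∂x
u_g = −(2.3×10⁻³)/(4.75×10⁻⁵ × 1.10) = −44.0 m/s;  v_g = (0.37×10⁻³)/(4.75×10⁻⁵ × 1.10) = 7.09 m/s
|V_g| = √(u_g² + v_g²) = 44.6 m/s

45 m/s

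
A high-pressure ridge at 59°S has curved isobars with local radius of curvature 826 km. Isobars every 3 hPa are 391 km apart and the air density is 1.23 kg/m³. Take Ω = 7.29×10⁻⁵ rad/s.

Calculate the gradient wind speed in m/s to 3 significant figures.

5.26 m/s

Coriolis parameter at 59°S:
f = 2Ω sin φ = 2 × 7.29×10⁻⁵ × sin 59° = 1.25×10⁻⁴ s⁻¹
Pressure gradient: |∂P/∂n| = 300 Pa / 391000 m = 7.67×10⁻⁴ Pa/m
Geostrophic speed: V_g = |∂P/∂n|/(fρ) = 7.67×10⁻⁴/(1.25×10⁻⁴ × 1.23) = 4.99 m/s
Around a high, pressure-gradient force acts outward with centrifugal, so Coriolis balances both:
fV = (1/ρ)|∂P/∂n| + V²/R  →  V² − fR·V + fR·V_g = 0
With fR = 1.25×10⁻⁴ × 826×10³ m = 103 m/s:
V = [fR − √((fR)² − 4 fR V_g)]/2 = [103 − √(103² − 4×103×4.99)]/2 = 5.26 m/s
Supergeostrophic (V > V_g = 4.99 m/s), as expected around a high.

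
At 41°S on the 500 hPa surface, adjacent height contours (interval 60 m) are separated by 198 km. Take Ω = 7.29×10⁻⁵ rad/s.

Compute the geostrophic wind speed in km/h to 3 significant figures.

Coriolis parameter at 41°S:
f = 2Ω sin φ = 2 × 7.29×10⁻⁵ × sin 41° = 9.57×10⁻⁵ s⁻¹
Height gradient: |∂Z/∂n| = 60 m / 198000 m = 3.03×10⁻⁴
On a pressure surface, geostrophic balance gives V_g = (g/f)|∂Z/∂n|:
V_g = 9.81 × 3.03×10⁻⁴ / 9.57×10⁻⁵ = 31.1 m/s
Converting: 31.1 m/s × 3.6 = 112 km/h

112 km/h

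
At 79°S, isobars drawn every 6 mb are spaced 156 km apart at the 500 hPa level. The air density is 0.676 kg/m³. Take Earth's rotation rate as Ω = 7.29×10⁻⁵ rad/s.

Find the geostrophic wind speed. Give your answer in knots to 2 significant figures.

77 knots

Coriolis parameter at 79°S:
f = 2Ω sin φ = 2 × 7.29×10⁻⁵ × sin 79° = 1.43×10⁻⁴ s⁻¹
Pressure gradient: |∂P/∂n| = 600 Pa / 156000 m = 3.85×10⁻³ Pa/m
Geostrophic balance (pressure-gradient force = Coriolis force):
V_g = (1/(fρ)) |∂P/∂n| = 3.85×10⁻³ / (1.43×10⁻⁴ × 0.676) = 39.8 m/s
Converting: 39.8 m/s × 1.944 = 77 knots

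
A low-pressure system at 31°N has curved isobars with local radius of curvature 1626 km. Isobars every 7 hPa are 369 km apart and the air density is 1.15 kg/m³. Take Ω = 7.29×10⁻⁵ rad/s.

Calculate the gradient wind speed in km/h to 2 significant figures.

68 km/h

Coriolis parameter at 31°N:
f = 2Ω sin φ = 2 × 7.29×10⁻⁵ × sin 31° = 7.51×10⁻⁵ s⁻¹
Pressure gradient: |∂P/∂n| = 700 Pa / 369000 m = 1.90×10⁻³ Pa/m
Geostrophic speed: V_g = |∂P/∂n|/(fρ) = 1.90×10⁻³/(7.51×10⁻⁵ × 1.15) = 22.0 m/s
Around a low, centrifugal force acts outward with Coriolis, so pressure-gradient force balances both:
(1/ρ)|∂P/∂n| = fV + V²/R  →  V² + fR·V − fR·V_g = 0
With fR = 7.51×10⁻⁵ × 1626×10³ m = 122 m/s:
V = [−fR + √((fR)² + 4 fR V_g)]/2 = [−122 + √(122² + 4×122×22)]/2 = 19 m/s
Subgeostrophic (V < V_g = 22 m/s), as expected around a low.
Converting: 19 m/s × 3.6 = 68 km/h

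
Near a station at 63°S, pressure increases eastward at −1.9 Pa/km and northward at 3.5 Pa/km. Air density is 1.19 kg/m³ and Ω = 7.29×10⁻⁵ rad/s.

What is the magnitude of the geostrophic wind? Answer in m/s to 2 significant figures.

Coriolis parameter at 63°S:
f = 2Ω sin φ = 2 × 7.29×10⁻⁵ × sin 63° = 1.30×10⁻⁴ s⁻¹
In the Southern Hemisphere f is negative: f = −1.30×10⁻⁴ s⁻¹.
Component geostrophic relations (x east, y north):
u_g = −(1/(fρ)) ∂P/∂y,  v_g = (1/(fρ)) ∂P/∂x
u_g = −(3.5×10⁻³)/(−1.30×10⁻⁴ × 1.19) = 22.6 m/s;  v_g = (−1.9×10⁻³)/(−1.30×10⁻⁴ × 1.19) = 12.3 m/s
|V_g| = √(u_g² + v_g²) = 25.8 m/s

26 m/s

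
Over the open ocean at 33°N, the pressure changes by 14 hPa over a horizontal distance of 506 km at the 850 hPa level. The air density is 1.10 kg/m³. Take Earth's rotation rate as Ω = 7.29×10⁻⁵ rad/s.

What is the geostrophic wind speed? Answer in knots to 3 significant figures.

Coriolis parameter at 33°N:
f = 2Ω sin φ = 2 × 7.29×10⁻⁵ × sin 33° = 7.94×10⁻⁵ s⁻¹
Pressure gradient: |∂P/∂n| = 1400 Pa / 506000 m = 2.77×10⁻³ Pa/m
Geostrophic balance (pressure-gradient force = Coriolis force):
V_g = (1/(fρ)) |∂P/∂n| = 2.77×10⁻³ / (7.94×10⁻⁵ × 1.10) = 31.7 m/s
Converting: 31.7 m/s × 1.944 = 61.6 knots

61.6 knots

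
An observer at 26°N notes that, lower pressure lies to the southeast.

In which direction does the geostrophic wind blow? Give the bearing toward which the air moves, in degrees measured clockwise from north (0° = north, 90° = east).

225°

The pressure-gradient force points toward the southeast (bearing 135°).
Geostrophic balance: in the Northern Hemisphere the Coriolis force deflects motion to the right, so the geostrophic wind blows 90° to the right of the pressure-gradient force (low pressure on the left).
Rotating 135° by 90° clockwise gives 225° — the wind blows toward the southwest.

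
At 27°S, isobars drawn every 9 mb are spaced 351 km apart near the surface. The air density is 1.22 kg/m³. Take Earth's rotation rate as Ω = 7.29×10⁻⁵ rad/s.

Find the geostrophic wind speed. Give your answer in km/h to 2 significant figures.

Coriolis parameter at 27°S:
f = 2Ω sin φ = 2 × 7.29×10⁻⁵ × sin 27° = 6.62×10⁻⁵ s⁻¹
Pressure gradient: |∂P/∂n| = 900 Pa / 351000 m = 2.56×10⁻³ Pa/m
Geostrophic balance (pressure-gradient force = Coriolis force):
V_g = (1/(fρ)) |∂P/∂n| = 2.56×10⁻³ / (6.62×10⁻⁵ × 1.22) = 31.8 m/s
Converting: 31.8 m/s × 3.6 = 110 km/h

110 km/h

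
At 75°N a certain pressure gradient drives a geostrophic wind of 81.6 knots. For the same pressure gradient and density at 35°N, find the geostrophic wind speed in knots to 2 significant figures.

140 knots

With the same pressure gradient and density, V_g ∝ 1/f ∝ 1/sin φ.
V₂ = V₁ · sin φ₁ / sin φ₂ = 81.6 × sin 75° / sin 35°
V₂ = 81.6 × 0.9659/0.5736 = 140 knots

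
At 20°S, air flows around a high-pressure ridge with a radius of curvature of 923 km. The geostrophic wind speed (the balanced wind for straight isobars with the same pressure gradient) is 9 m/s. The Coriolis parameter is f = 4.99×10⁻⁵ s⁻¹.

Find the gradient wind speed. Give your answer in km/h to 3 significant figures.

44.2 km/h

Around a high, pressure-gradient force acts outward with centrifugal, so Coriolis balances both:
fV = (1/ρ)|∂P/∂n| + V²/R  →  V² − fR·V + fR·V_g = 0
With fR = 4.99×10⁻⁵ × 923×10³ m = 46.1 m/s:
V = [fR − √((fR)² − 4 fR V_g)]/2 = [46.1 − √(46.1² − 4×46.1×9)]/2 = 12.3 m/s
Supergeostrophic (V > V_g = 9 m/s), as expected around a high.
Converting: 12.3 m/s × 3.6 = 44.2 km/h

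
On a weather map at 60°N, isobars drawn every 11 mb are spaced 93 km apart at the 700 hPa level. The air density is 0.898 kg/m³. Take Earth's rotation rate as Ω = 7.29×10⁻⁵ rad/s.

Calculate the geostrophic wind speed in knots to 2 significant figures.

200 knots

Coriolis parameter at 60°N:
f = 2Ω sin φ = 2 × 7.29×10⁻⁵ × sin 60° = 1.26×10⁻⁴ s⁻¹
Pressure gradient: |∂P/∂n| = 1100 Pa / 93000 m = 1.18×10⁻² Pa/m
Geostrophic balance (pressure-gradient force = Coriolis force):
V_g = (1/(fρ)) |∂P/∂n| = 1.18×10⁻² / (1.26×10⁻⁴ × 0.898) = 104 m/s
Converting: 104 m/s × 1.944 = 200 knots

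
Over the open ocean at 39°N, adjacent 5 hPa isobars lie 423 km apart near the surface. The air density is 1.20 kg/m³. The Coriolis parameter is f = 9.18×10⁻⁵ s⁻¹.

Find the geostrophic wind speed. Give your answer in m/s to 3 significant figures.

10.7 m/s

Pressure gradient: |∂P/∂n| = 500 Pa / 423000 m = 1.18×10⁻³ Pa/m
Geostrophic balance (pressure-gradient force = Coriolis force):
V_g = (1/(fρ)) |∂P/∂n| = 1.18×10⁻³ / (9.18×10⁻⁵ × 1.20) = 10.7 m/s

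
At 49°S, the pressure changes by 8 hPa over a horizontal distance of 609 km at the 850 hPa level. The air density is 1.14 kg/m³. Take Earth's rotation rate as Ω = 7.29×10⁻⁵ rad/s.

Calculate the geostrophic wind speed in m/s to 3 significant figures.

10.5 m/s

Coriolis parameter at 49°S:
f = 2Ω sin φ = 2 × 7.29×10⁻⁵ × sin 49° = 1.10×10⁻⁴ s⁻¹
Pressure gradient: |∂P/∂n| = 800 Pa / 609000 m = 1.31×10⁻³ Pa/m
Geostrophic balance (pressure-gradient force = Coriolis force):
V_g = (1/(fρ)) |∂P/∂n| = 1.31×10⁻³ / (1.10×10⁻⁴ × 1.14) = 10.5 m/s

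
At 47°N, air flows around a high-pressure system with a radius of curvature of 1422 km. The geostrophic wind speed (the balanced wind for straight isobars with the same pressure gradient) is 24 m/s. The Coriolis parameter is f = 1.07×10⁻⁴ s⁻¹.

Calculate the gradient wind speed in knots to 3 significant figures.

58.0 knots

Around a high, pressure-gradient force acts outward with centrifugal, so Coriolis balances both:
fV = (1/ρ)|∂P/∂n| + V²/R  →  V² − fR·V + fR·V_g = 0
With fR = 1.07×10⁻⁴ × 1422×10³ m = 152 m/s:
V = [fR − √((fR)² − 4 fR V_g)]/2 = [152 − √(152² − 4×152×24)]/2 = 29.9 m/s
Supergeostrophic (V > V_g = 24 m/s), as expected around a high.
Converting: 29.9 m/s × 1.944 = 58.0 knots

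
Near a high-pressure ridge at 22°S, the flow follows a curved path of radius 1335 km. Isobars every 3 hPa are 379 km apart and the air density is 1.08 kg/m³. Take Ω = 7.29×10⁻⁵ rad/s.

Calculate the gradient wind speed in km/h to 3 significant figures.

63.8 km/h

Coriolis parameter at 22°S:
f = 2Ω sin φ = 2 × 7.29×10⁻⁵ × sin 22° = 5.46×10⁻⁵ s⁻¹
Pressure gradient: |∂P/∂n| = 300 Pa / 379000 m = 7.92×10⁻⁴ Pa/m
Geostrophic speed: V_g = |∂P/∂n|/(fρ) = 7.92×10⁻⁴/(5.46×10⁻⁵ × 1.08) = 13.4 m/s
Around a high, pressure-gradient force acts outward with centrifugal, so Coriolis balances both:
fV = (1/ρ)|∂P/∂n| + V²/R  →  V² − fR·V + fR·V_g = 0
With fR = 5.46×10⁻⁵ × 1335×10³ m = 72.9 m/s:
V = [fR − √((fR)² − 4 fR V_g)]/2 = [72.9 − √(72.9² − 4×72.9×13.4)]/2 = 17.7 m/s
Supergeostrophic (V > V_g = 13.4 m/s), as expected around a high.
Converting: 17.7 m/s × 3.6 = 63.8 km/h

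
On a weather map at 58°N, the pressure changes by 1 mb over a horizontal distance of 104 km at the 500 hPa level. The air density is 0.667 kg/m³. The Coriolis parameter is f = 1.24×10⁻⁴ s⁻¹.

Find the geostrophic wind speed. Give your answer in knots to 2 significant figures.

23 knots

Pressure gradient: |∂P/∂n| = 100 Pa / 104000 m = 9.62×10⁻⁴ Pa/m
Geostrophic balance (pressure-gradient force = Coriolis force):
V_g = (1/(fρ)) |∂P/∂n| = 9.62×10⁻⁴ / (1.24×10⁻⁴ × 0.667) = 11.6 m/s
Converting: 11.6 m/s × 1.944 = 23 knots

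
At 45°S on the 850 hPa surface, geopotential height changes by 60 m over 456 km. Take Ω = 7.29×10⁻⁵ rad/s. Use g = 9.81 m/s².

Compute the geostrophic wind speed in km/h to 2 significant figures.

Coriolis parameter at 45°S:
f = 2Ω sin φ = 2 × 7.29×10⁻⁵ × sin 45° = 1.03×10⁻⁴ s⁻¹
Height gradient: |∂Z/∂n| = 60 m / 456000 m = 1.32×10⁻⁴
On a pressure surface, geostrophic balance gives V_g = (g/f)|∂Z/∂n|:
V_g = 9.81 × 1.32×10⁻⁴ / 1.03×10⁻⁴ = 12.5 m/s
Converting: 12.5 m/s × 3.6 = 45 km/h

45 km/h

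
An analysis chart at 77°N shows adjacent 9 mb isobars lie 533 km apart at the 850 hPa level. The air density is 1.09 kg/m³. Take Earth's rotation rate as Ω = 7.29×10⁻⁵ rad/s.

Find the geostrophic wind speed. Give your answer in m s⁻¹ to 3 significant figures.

10.9 m s⁻¹

Coriolis parameter at 77°N:
f = 2Ω sin φ = 2 × 7.29×10⁻⁵ × sin 77° = 1.42×10⁻⁴ s⁻¹
Pressure gradient: |∂P/∂n| = 900 Pa / 533000 m = 1.69×10⁻³ Pa/m
Geostrophic balance (pressure-gradient force = Coriolis force):
V_g = (1/(fρ)) |∂P/∂n| = 1.69×10⁻³ / (1.42×10⁻⁴ × 1.09) = 10.9 m/s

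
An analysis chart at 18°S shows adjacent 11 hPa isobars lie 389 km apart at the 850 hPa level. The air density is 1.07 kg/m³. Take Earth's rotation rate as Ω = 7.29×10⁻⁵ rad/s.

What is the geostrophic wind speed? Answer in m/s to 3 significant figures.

58.7 m/s

Coriolis parameter at 18°S:
f = 2Ω sin φ = 2 × 7.29×10⁻⁵ × sin 18° = 4.51×10⁻⁵ s⁻¹
Pressure gradient: |∂P/∂n| = 1100 Pa / 389000 m = 2.83×10⁻³ Pa/m
Geostrophic balance (pressure-gradient force = Coriolis force):
V_g = (1/(fρ)) |∂P/∂n| = 2.83×10⁻³ / (4.51×10⁻⁵ × 1.07) = 58.7 m/s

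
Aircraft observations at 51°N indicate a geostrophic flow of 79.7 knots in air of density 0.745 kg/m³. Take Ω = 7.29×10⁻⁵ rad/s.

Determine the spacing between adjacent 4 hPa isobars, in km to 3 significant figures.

Coriolis parameter at 51°N:
f = 2Ω sin φ = 2 × 7.29×10⁻⁵ × sin 51° = 1.13×10⁻⁴ s⁻¹
Wind speed in SI: 79.7 knots = 41.0 m/s
Geostrophic balance rearranged: |∂P/∂n| = f ρ V_g
|∂P/∂n| = 1.13×10⁻⁴ × 0.745 × 41.0 = 3.46×10⁻³ Pa/m
Isobar spacing: Δn = ΔP/|∂P/∂n| = 400 Pa / 3.46×10⁻³ Pa/m = 115571 m ≈ 116 km

116 km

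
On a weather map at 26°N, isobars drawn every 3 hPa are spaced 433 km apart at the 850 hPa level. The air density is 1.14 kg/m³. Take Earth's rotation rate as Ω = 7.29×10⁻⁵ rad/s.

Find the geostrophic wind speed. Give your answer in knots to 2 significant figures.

18 knots

Coriolis parameter at 26°N:
f = 2Ω sin φ = 2 × 7.29×10⁻⁵ × sin 26° = 6.39×10⁻⁵ s⁻¹
Pressure gradient: |∂P/∂n| = 300 Pa / 433000 m = 6.93×10⁻⁴ Pa/m
Geostrophic balance (pressure-gradient force = Coriolis force):
V_g = (1/(fρ)) |∂P/∂n| = 6.93×10⁻⁴ / (6.39×10⁻⁵ × 1.14) = 9.51 m/s
Converting: 9.51 m/s × 1.944 = 18 knots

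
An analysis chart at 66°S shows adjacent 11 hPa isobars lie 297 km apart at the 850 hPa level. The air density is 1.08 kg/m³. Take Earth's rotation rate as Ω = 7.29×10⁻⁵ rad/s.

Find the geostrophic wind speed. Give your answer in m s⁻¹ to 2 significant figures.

26 m s⁻¹

Coriolis parameter at 66°S:
f = 2Ω sin φ = 2 × 7.29×10⁻⁵ × sin 66° = 1.33×10⁻⁴ s⁻¹
Pressure gradient: |∂P/∂n| = 1100 Pa / 297000 m = 3.70×10⁻³ Pa/m
Geostrophic balance (pressure-gradient force = Coriolis force):
V_g = (1/(fρ)) |∂P/∂n| = 3.70×10⁻³ / (1.33×10⁻⁴ × 1.08) = 25.7 m/s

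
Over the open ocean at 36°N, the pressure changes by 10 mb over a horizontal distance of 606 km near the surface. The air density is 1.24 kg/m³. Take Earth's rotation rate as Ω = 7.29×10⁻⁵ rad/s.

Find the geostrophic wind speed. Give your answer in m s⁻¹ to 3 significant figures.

15.5 m s⁻¹

Coriolis parameter at 36°N:
f = 2Ω sin φ = 2 × 7.29×10⁻⁵ × sin 36° = 8.57×10⁻⁵ s⁻¹
Pressure gradient: |∂P/∂n| = 1000 Pa / 606000 m = 1.65×10⁻³ Pa/m
Geostrophic balance (pressure-gradient force = Coriolis force):
V_g = (1/(fρ)) |∂P/∂n| = 1.65×10⁻³ / (8.57×10⁻⁵ × 1.24) = 15.5 m/s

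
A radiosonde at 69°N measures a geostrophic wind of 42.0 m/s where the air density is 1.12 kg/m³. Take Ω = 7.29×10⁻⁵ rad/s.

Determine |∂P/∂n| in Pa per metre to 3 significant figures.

Coriolis parameter at 69°N:
f = 2Ω sin φ = 2 × 7.29×10⁻⁵ × sin 69° = 1.36×10⁻⁴ s⁻¹
Geostrophic balance rearranged: |∂P/∂n| = f ρ V_g
|∂P/∂n| = 1.36×10⁻⁴ × 1.12 × 42.0 = 6.40×10⁻³ Pa/m

6.40×10⁻³ Pa/m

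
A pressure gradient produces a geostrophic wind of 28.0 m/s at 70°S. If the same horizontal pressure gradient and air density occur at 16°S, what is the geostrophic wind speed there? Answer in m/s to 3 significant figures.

95.5 m/s

With the same pressure gradient and density, V_g ∝ 1/f ∝ 1/sin φ.
V₂ = V₁ · sin φ₁ / sin φ₂ = 28.0 × sin 70° / sin 16°
V₂ = 28.0 × 0.9397/0.2756 = 95.5 m/s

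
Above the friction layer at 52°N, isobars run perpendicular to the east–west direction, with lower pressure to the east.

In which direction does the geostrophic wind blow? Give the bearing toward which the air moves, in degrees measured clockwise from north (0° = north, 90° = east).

180°

The pressure-gradient force points toward the east (bearing 090°).
Geostrophic balance: in the Northern Hemisphere the Coriolis force deflects motion to the right, so the geostrophic wind blows 90° to the right of the pressure-gradient force (low pressure on the left).
Rotating 090° by 90° clockwise gives 180° — the wind blows toward the south.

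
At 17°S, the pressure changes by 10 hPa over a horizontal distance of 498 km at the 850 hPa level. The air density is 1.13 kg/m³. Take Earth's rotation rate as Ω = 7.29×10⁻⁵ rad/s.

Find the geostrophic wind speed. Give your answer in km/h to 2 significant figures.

150 km/h

Coriolis parameter at 17°S:
f = 2Ω sin φ = 2 × 7.29×10⁻⁵ × sin 17° = 4.26×10⁻⁵ s⁻¹
Pressure gradient: |∂P/∂n| = 1000 Pa / 498000 m = 2.01×10⁻³ Pa/m
Geostrophic balance (pressure-gradient force = Coriolis force):
V_g = (1/(fρ)) |∂P/∂n| = 2.01×10⁻³ / (4.26×10⁻⁵ × 1.13) = 41.7 m/s
Converting: 41.7 m/s × 3.6 = 150 km/h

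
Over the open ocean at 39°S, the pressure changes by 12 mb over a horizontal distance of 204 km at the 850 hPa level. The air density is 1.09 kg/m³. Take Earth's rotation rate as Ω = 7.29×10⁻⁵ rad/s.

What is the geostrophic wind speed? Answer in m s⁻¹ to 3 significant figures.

58.8 m s⁻¹

Coriolis parameter at 39°S:
f = 2Ω sin φ = 2 × 7.29×10⁻⁵ × sin 39° = 9.18×10⁻⁵ s⁻¹
Pressure gradient: |∂P/∂n| = 1200 Pa / 204000 m = 5.88×10⁻³ Pa/m
Geostrophic balance (pressure-gradient force = Coriolis force):
V_g = (1/(fρ)) |∂P/∂n| = 5.88×10⁻³ / (9.18×10⁻⁵ × 1.09) = 58.8 m/s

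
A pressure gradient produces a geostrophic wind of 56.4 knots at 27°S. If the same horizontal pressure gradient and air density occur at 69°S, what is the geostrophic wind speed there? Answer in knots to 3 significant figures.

27.4 knots

With the same pressure gradient and density, V_g ∝ 1/f ∝ 1/sin φ.
V₂ = V₁ · sin φ₁ / sin φ₂ = 56.4 × sin 27° / sin 69°
V₂ = 56.4 × 0.4540/0.9336 = 27.4 knots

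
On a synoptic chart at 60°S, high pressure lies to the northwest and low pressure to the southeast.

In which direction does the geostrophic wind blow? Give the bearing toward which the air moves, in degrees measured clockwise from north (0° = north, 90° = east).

045°

The pressure-gradient force points toward the southeast (bearing 135°).
Geostrophic balance: in the Southern Hemisphere the Coriolis force deflects motion to the left, so the geostrophic wind blows 90° to the left of the pressure-gradient force (low pressure on the right).
Rotating 135° by 90° counterclockwise gives 045° — the wind blows toward the northeast.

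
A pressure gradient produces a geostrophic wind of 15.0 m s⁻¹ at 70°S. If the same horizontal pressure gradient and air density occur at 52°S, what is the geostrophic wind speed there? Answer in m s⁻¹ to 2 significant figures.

With the same pressure gradient and density, V_g ∝ 1/f ∝ 1/sin φ.
V₂ = V₁ · sin φ₁ / sin φ₂ = 15.0 × sin 70° / sin 52°
V₂ = 15.0 × 0.9397/0.7880 = 18 m s⁻¹

18 m s⁻¹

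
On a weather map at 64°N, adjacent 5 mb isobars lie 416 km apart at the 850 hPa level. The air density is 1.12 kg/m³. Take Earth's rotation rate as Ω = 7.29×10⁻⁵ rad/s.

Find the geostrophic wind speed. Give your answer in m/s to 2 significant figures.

Coriolis parameter at 64°N:
f = 2Ω sin φ = 2 × 7.29×10⁻⁵ × sin 64° = 1.31×10⁻⁴ s⁻¹
Pressure gradient: |∂P/∂n| = 500 Pa / 416000 m = 1.20×10⁻³ Pa/m
Geostrophic balance (pressure-gradient force = Coriolis force):
V_g = (1/(fρ)) |∂P/∂n| = 1.20×10⁻³ / (1.31×10⁻⁴ × 1.12) = 8.19 m/s

8.2 m/s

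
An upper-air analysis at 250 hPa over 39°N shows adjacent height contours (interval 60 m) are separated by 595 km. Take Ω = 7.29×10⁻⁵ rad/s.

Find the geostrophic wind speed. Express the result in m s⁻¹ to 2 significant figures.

11 m s⁻¹

Coriolis parameter at 39°N:
f = 2Ω sin φ = 2 × 7.29×10⁻⁵ × sin 39° = 9.18×10⁻⁵ s⁻¹
Height gradient: |∂Z/∂n| = 60 m / 595000 m = 1.01×10⁻⁴
On a pressure surface, geostrophic balance gives V_g = (g/f)|∂Z/∂n|:
V_g = 9.81 × 1.01×10⁻⁴ / 9.18×10⁻⁵ = 10.8 m/s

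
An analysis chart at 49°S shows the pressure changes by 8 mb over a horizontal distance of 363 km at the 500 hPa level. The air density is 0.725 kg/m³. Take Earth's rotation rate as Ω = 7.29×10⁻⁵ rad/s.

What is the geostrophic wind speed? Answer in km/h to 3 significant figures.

99.5 km/h

Coriolis parameter at 49°S:
f = 2Ω sin φ = 2 × 7.29×10⁻⁵ × sin 49° = 1.10×10⁻⁴ s⁻¹
Pressure gradient: |∂P/∂n| = 800 Pa / 363000 m = 2.20×10⁻³ Pa/m
Geostrophic balance (pressure-gradient force = Coriolis force):
V_g = (1/(fρ)) |∂P/∂n| = 2.20×10⁻³ / (1.10×10⁻⁴ × 0.725) = 27.6 m/s
Converting: 27.6 m/s × 3.6 = 99.5 km/h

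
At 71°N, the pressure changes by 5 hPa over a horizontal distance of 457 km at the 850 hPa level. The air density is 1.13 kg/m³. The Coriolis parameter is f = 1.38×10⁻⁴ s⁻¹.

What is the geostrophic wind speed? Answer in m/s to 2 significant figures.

7.0 m/s

Pressure gradient: |∂P/∂n| = 500 Pa / 457000 m = 1.09×10⁻³ Pa/m
Geostrophic balance (pressure-gradient force = Coriolis force):
V_g = (1/(fρ)) |∂P/∂n| = 1.09×10⁻³ / (1.38×10⁻⁴ × 1.13) = 7.02 m/s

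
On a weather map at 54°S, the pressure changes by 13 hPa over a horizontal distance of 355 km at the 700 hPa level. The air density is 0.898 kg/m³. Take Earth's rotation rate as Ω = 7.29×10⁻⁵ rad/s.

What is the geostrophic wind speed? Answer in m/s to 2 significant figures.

35 m/s

Coriolis parameter at 54°S:
f = 2Ω sin φ = 2 × 7.29×10⁻⁵ × sin 54° = 1.18×10⁻⁴ s⁻¹
Pressure gradient: |∂P/∂n| = 1300 Pa / 355000 m = 3.66×10⁻³ Pa/m
Geostrophic balance (pressure-gradient force = Coriolis force):
V_g = (1/(fρ)) |∂P/∂n| = 3.66×10⁻³ / (1.18×10⁻⁴ × 0.898) = 34.6 m/s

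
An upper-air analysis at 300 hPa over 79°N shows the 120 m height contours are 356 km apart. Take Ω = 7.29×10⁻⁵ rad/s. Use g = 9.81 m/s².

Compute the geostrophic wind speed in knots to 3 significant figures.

Coriolis parameter at 79°N:
f = 2Ω sin φ = 2 × 7.29×10⁻⁵ × sin 79° = 1.43×10⁻⁴ s⁻¹
Height gradient: |∂Z/∂n| = 120 m / 356000 m = 3.37×10⁻⁴
On a pressure surface, geostrophic balance gives V_g = (g/f)|∂Z/∂n|:
V_g = 9.81 × 3.37×10⁻⁴ / 1.43×10⁻⁴ = 23.1 m/s
Converting: 23.1 m/s × 1.944 = 44.9 knots

44.9 knots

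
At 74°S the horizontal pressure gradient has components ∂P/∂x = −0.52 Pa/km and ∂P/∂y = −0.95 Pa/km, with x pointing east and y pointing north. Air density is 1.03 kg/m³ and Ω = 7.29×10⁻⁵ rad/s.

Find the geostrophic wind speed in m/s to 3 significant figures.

7.50 m/s

Coriolis parameter at 74°S:
f = 2Ω sin φ = 2 × 7.29×10⁻⁵ × sin 74° = 1.40×10⁻⁴ s⁻¹
In the Southern Hemisphere f is negative: f = −1.40×10⁻⁴ s⁻¹.
Component geostrophic relations (x east, y north):
u_g = −(1/(fρ)) ∂P/∂y,  v_g = (1/(fρ)) ∂P/∂x
u_g = −(−0.95×10⁻³)/(−1.40×10⁻⁴ × 1.03) = −6.58 m/s;  v_g = (−0.52×10⁻³)/(−1.40×10⁻⁴ × 1.03) = 3.60 m/s
|V_g| = √(u_g² + v_g²) = 7.50 m/s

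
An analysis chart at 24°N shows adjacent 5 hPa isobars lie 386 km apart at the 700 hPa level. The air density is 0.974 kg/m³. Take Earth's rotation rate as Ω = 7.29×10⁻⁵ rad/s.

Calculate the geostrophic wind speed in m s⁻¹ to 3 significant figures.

Coriolis parameter at 24°N:
f = 2Ω sin φ = 2 × 7.29×10⁻⁵ × sin 24° = 5.93×10⁻⁵ s⁻¹
Pressure gradient: |∂P/∂n| = 500 Pa / 386000 m = 1.30×10⁻³ Pa/m
Geostrophic balance (pressure-gradient force = Coriolis force):
V_g = (1/(fρ)) |∂P/∂n| = 1.30×10⁻³ / (5.93×10⁻⁵ × 0.974) = 22.4 m/s

22.4 m s⁻¹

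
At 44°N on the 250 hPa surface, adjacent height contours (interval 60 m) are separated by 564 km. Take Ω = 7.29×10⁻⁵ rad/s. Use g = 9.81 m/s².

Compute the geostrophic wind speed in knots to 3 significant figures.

Coriolis parameter at 44°N:
f = 2Ω sin φ = 2 × 7.29×10⁻⁵ × sin 44° = 1.01×10⁻⁴ s⁻¹
Height gradient: |∂Z/∂n| = 60 m / 564000 m = 1.06×10⁻⁴
On a pressure surface, geostrophic balance gives V_g = (g/f)|∂Z/∂n|:
V_g = 9.81 × 1.06×10⁻⁴ / 1.01×10⁻⁴ = 10.3 m/s
Converting: 10.3 m/s × 1.944 = 20.0 knots

20.0 knots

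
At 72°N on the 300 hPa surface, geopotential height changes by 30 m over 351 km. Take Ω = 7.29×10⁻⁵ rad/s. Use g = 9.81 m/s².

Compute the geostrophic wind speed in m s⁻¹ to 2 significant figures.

6.0 m s⁻¹

Coriolis parameter at 72°N:
f = 2Ω sin φ = 2 × 7.29×10⁻⁵ × sin 72° = 1.39×10⁻⁴ s⁻¹
Height gradient: |∂Z/∂n| = 30 m / 351000 m = 8.55×10⁻⁵
On a pressure surface, geostrophic balance gives V_g = (g/f)|∂Z/∂n|:
V_g = 9.81 × 8.55×10⁻⁵ / 1.39×10⁻⁴ = 6.05 m/s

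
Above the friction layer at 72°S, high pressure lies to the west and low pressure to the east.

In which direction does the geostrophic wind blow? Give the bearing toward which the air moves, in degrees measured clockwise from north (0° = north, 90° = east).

The pressure-gradient force points toward the east (bearing 090°).
Geostrophic balance: in the Southern Hemisphere the Coriolis force deflects motion to the left, so the geostrophic wind blows 90° to the left of the pressure-gradient force (low pressure on the right).
Rotating 090° by 90° counterclockwise gives 000° — the wind blows toward the north.

000°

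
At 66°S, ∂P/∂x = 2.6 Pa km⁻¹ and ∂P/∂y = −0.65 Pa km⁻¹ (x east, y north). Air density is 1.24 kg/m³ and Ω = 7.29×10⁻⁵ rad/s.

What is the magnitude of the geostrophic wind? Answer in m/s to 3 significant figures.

16.2 m/s

Coriolis parameter at 66°S:
f = 2Ω sin φ = 2 × 7.29×10⁻⁵ × sin 66° = 1.33×10⁻⁴ s⁻¹
In the Southern Hemisphere f is negative: f = −1.33×10⁻⁴ s⁻¹.
Component geostrophic relations (x east, y north):
u_g = −(1/(fρ)) ∂P/∂y,  v_g = (1/(fρ)) ∂P/∂x
u_g = −(−0.65×10⁻³)/(−1.33×10⁻⁴ × 1.24) = −3.94 m/s;  v_g = (2.6×10⁻³)/(−1.33×10⁻⁴ × 1.24) = −15.7 m/s
|V_g| = √(u_g² + v_g²) = 16.2 m/s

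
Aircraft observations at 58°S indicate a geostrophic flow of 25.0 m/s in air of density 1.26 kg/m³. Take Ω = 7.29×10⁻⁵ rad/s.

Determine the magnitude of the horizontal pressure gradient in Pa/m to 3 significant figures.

3.89×10⁻³ Pa/m

Coriolis parameter at 58°S:
f = 2Ω sin φ = 2 × 7.29×10⁻⁵ × sin 58° = 1.24×10⁻⁴ s⁻¹
Geostrophic balance rearranged: |∂P/∂n| = f ρ V_g
|∂P/∂n| = 1.24×10⁻⁴ × 1.26 × 25.0 = 3.89×10⁻³ Pa/m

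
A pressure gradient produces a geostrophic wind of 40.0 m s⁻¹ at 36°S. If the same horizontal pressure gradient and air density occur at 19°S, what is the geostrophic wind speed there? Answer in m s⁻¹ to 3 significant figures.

72.2 m s⁻¹

With the same pressure gradient and density, V_g ∝ 1/f ∝ 1/sin φ.
V₂ = V₁ · sin φ₁ / sin φ₂ = 40.0 × sin 36° / sin 19°
V₂ = 40.0 × 0.5878/0.3256 = 72.2 m s⁻¹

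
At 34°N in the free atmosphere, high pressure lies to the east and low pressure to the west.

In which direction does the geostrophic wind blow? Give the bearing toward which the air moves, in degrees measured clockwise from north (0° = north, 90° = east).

The pressure-gradient force points toward the west (bearing 270°).
Geostrophic balance: in the Northern Hemisphere the Coriolis force deflects motion to the right, so the geostrophic wind blows 90° to the right of the pressure-gradient force (low pressure on the left).
Rotating 270° by 90° clockwise gives 000° — the wind blows toward the north.

000°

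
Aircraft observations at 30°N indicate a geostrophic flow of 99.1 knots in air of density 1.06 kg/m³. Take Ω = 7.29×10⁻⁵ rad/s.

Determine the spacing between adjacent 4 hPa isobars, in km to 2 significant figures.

100 km

Coriolis parameter at 30°N:
f = 2Ω sin φ = 2 × 7.29×10⁻⁵ × sin 30° = 7.29×10⁻⁵ s⁻¹
Wind speed in SI: 99.1 knots = 51.0 m/s
Geostrophic balance rearranged: |∂P/∂n| = f ρ V_g
|∂P/∂n| = 7.29×10⁻⁵ × 1.06 × 51.0 = 3.94×10⁻³ Pa/m
Isobar spacing: Δn = ΔP/|∂P/∂n| = 400 Pa / 3.94×10⁻³ Pa/m = 101535 m ≈ 100 km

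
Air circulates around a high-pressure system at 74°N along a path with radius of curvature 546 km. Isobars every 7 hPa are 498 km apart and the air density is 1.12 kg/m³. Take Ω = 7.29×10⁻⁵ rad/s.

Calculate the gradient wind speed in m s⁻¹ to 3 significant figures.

10.4 m s⁻¹

Coriolis parameter at 74°N:
f = 2Ω sin φ = 2 × 7.29×10⁻⁵ × sin 74° = 1.40×10⁻⁴ s⁻¹
Pressure gradient: |∂P/∂n| = 700 Pa / 498000 m = 1.41×10⁻³ Pa/m
Geostrophic speed: V_g = |∂P/∂n|/(fρ) = 1.41×10⁻³/(1.40×10⁻⁴ × 1.12) = 8.95 m/s
Around a high, pressure-gradient force acts outward with centrifugal, so Coriolis balances both:
fV = (1/ρ)|∂P/∂n| + V²/R  →  V² − fR·V + fR·V_g = 0
With fR = 1.40×10⁻⁴ × 546×10³ m = 76.5 m/s:
V = [fR − √((fR)² − 4 fR V_g)]/2 = [76.5 − √(76.5² − 4×76.5×8.95)]/2 = 10.4 m/s
Supergeostrophic (V > V_g = 8.95 m/s), as expected around a high.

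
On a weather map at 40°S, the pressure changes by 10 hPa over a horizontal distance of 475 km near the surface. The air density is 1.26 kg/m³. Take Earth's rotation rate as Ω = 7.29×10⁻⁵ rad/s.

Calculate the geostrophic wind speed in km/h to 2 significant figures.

Coriolis parameter at 40°S:
f = 2Ω sin φ = 2 × 7.29×10⁻⁵ × sin 40° = 9.37×10⁻⁵ s⁻¹
Pressure gradient: |∂P/∂n| = 1000 Pa / 475000 m = 2.11×10⁻³ Pa/m
Geostrophic balance (pressure-gradient force = Coriolis force):
V_g = (1/(fρ)) |∂P/∂n| = 2.11×10⁻³ / (9.37×10⁻⁵ × 1.26) = 17.8 m/s
Converting: 17.8 m/s × 3.6 = 64 km/h

64 km/h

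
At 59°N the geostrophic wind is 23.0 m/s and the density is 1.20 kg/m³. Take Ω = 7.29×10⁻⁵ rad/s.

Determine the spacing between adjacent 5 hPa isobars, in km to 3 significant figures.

145 km

Coriolis parameter at 59°N:
f = 2Ω sin φ = 2 × 7.29×10⁻⁵ × sin 59° = 1.25×10⁻⁴ s⁻¹
Geostrophic balance rearranged: |∂P/∂n| = f ρ V_g
|∂P/∂n| = 1.25×10⁻⁴ × 1.20 × 23.0 = 3.45×10⁻³ Pa/m
Isobar spacing: Δn = ΔP/|∂P/∂n| = 500 Pa / 3.45×10⁻³ Pa/m = 144957 m ≈ 145 km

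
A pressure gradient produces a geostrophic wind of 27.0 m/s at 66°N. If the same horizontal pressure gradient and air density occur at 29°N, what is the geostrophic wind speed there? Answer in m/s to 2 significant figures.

With the same pressure gradient and density, V_g ∝ 1/f ∝ 1/sin φ.
V₂ = V₁ · sin φ₁ / sin φ₂ = 27.0 × sin 66° / sin 29°
V₂ = 27.0 × 0.9135/0.4848 = 51 m/s

51 m/s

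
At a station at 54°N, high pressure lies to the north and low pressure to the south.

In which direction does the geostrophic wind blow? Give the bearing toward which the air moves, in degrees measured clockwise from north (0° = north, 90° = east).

270°

The pressure-gradient force points toward the south (bearing 180°).
Geostrophic balance: in the Northern Hemisphere the Coriolis force deflects motion to the right, so the geostrophic wind blows 90° to the right of the pressure-gradient force (low pressure on the left).
Rotating 180° by 90° clockwise gives 270° — the wind blows toward the west.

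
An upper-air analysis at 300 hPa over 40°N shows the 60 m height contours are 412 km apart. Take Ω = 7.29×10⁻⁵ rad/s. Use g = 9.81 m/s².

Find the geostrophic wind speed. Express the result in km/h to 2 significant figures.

55 km/h

Coriolis parameter at 40°N:
f = 2Ω sin φ = 2 × 7.29×10⁻⁵ × sin 40° = 9.37×10⁻⁵ s⁻¹
Height gradient: |∂Z/∂n| = 60 m / 412000 m = 1.46×10⁻⁴
On a pressure surface, geostrophic balance gives V_g = (g/f)|∂Z/∂n|:
V_g = 9.81 × 1.46×10⁻⁴ / 9.37×10⁻⁵ = 15.2 m/s
Converting: 15.2 m/s × 3.6 = 55 km/h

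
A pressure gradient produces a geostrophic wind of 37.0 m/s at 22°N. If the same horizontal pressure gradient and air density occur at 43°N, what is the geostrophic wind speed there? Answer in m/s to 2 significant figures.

With the same pressure gradient and density, V_g ∝ 1/f ∝ 1/sin φ.
V₂ = V₁ · sin φ₁ / sin φ₂ = 37.0 × sin 22° / sin 43°
V₂ = 37.0 × 0.3746/0.6820 = 20 m/s

20 m/s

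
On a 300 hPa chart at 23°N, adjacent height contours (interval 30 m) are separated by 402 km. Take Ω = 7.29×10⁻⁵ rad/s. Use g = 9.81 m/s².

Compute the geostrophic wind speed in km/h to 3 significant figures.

46.3 km/h

Coriolis parameter at 23°N:
f = 2Ω sin φ = 2 × 7.29×10⁻⁵ × sin 23° = 5.70×10⁻⁵ s⁻¹
Height gradient: |∂Z/∂n| = 30 m / 402000 m = 7.46×10⁻⁵
On a pressure surface, geostrophic balance gives V_g = (g/f)|∂Z/∂n|:
V_g = 9.81 × 7.46×10⁻⁵ / 5.70×10⁻⁵ = 12.9 m/s
Converting: 12.9 m/s × 3.6 = 46.3 km/h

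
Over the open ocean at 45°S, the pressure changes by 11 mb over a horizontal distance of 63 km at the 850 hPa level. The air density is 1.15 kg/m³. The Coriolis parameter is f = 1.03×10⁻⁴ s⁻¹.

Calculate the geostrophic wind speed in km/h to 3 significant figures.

531 km/h

Pressure gradient: |∂P/∂n| = 1100 Pa / 63000 m = 1.75×10⁻² Pa/m
Geostrophic balance (pressure-gradient force = Coriolis force):
V_g = (1/(fρ)) |∂P/∂n| = 1.75×10⁻² / (1.03×10⁻⁴ × 1.15) = 147 m/s
Converting: 147 m/s × 3.6 = 531 km/h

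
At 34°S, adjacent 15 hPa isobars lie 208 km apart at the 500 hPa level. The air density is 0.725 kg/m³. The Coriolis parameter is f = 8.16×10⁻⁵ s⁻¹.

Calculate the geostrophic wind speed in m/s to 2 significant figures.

Pressure gradient: |∂P/∂n| = 1500 Pa / 208000 m = 7.21×10⁻³ Pa/m
Geostrophic balance (pressure-gradient force = Coriolis force):
V_g = (1/(fρ)) |∂P/∂n| = 7.21×10⁻³ / (8.16×10⁻⁵ × 0.725) = 122 m/s

120 m/s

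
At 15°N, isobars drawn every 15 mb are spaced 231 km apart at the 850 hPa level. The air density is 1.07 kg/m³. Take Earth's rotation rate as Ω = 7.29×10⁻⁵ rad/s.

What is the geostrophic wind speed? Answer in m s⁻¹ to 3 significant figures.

Coriolis parameter at 15°N:
f = 2Ω sin φ = 2 × 7.29×10⁻⁵ × sin 15° = 3.77×10⁻⁵ s⁻¹
Pressure gradient: |∂P/∂n| = 1500 Pa / 231000 m = 6.49×10⁻³ Pa/m
Geostrophic balance (pressure-gradient force = Coriolis force):
V_g = (1/(fρ)) |∂P/∂n| = 6.49×10⁻³ / (3.77×10⁻⁵ × 1.07) = 161 m/s

161 m s⁻¹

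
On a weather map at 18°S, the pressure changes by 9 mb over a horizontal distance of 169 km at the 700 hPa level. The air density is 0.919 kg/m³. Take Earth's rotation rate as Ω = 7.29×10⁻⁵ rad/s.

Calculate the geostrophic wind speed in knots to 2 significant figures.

Coriolis parameter at 18°S:
f = 2Ω sin φ = 2 × 7.29×10⁻⁵ × sin 18° = 4.51×10⁻⁵ s⁻¹
Pressure gradient: |∂P/∂n| = 900 Pa / 169000 m = 5.33×10⁻³ Pa/m
Geostrophic balance (pressure-gradient force = Coriolis force):
V_g = (1/(fρ)) |∂P/∂n| = 5.33×10⁻³ / (4.51×10⁻⁵ × 0.919) = 129 m/s
Converting: 129 m/s × 1.944 = 250 knots

250 knots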